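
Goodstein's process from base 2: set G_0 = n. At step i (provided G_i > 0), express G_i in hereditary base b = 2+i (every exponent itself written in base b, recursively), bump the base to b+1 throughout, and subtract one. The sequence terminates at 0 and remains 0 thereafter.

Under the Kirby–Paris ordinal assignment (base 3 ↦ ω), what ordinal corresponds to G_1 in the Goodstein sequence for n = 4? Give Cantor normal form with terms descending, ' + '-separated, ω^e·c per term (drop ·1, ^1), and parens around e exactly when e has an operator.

ω^2·2 + ω·2 + 2

G_0=4  [base 2] 2^2  →[2↦3]→  3^3 = 27  −1 ⇒ G_1=26
G_1=26  [base 3] 2·3^2 + 2·3 + 2  →[3↦4]→  2·4^2 + 2·4 + 2 = 42  −1 ⇒ G_2=41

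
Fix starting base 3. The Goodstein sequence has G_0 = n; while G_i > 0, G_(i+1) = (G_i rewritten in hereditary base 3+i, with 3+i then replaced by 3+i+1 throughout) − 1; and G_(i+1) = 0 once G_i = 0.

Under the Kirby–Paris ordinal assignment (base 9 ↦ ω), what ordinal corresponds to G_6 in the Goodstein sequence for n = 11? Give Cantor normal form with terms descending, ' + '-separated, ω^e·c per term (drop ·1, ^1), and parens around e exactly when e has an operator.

G_0 = 11. HB_3(11) = 3^2 + 2. Bump = 18. G_1 = 17.
G_1 = 17. HB_4(17) = 4^2 + 1. Bump = 26. G_2 = 25.
G_2 = 25. HB_5(25) = 5^2. Bump = 36. G_3 = 35.
G_3 = 35. HB_6(35) = 5·6 + 5. Bump = 40. G_4 = 39.
G_4 = 39. HB_7(39) = 5·7 + 4. Bump = 44. G_5 = 43.
G_5 = 43. HB_8(43) = 5·8 + 3. Bump = 48. G_6 = 47.
G_6 = 47. HB_9(47) = 5·9 + 2. Bump = 52. G_7 = 51.

ω·5 + 2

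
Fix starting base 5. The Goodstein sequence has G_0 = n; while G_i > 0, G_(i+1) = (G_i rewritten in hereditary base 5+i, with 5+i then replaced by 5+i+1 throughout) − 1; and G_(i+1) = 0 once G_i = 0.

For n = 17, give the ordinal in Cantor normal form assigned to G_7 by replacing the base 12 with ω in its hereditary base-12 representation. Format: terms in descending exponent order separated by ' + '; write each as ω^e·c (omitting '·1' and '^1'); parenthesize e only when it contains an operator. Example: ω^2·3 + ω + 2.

ω·2 + 3

base 5: 17 = 3·5 + 2; at 6: 3·6 + 2 = 20; next = 19
base 6: 19 = 3·6 + 1; at 7: 3·7 + 1 = 22; next = 21
base 7: 21 = 3·7; at 8: 3·8 = 24; next = 23
base 8: 23 = 2·8 + 7; at 9: 2·9 + 7 = 25; next = 24
base 9: 24 = 2·9 + 6; at 10: 2·10 + 6 = 26; next = 25
base 10: 25 = 2·10 + 5; at 11: 2·11 + 5 = 27; next = 26
base 11: 26 = 2·11 + 4; at 12: 2·12 + 4 = 28; next = 27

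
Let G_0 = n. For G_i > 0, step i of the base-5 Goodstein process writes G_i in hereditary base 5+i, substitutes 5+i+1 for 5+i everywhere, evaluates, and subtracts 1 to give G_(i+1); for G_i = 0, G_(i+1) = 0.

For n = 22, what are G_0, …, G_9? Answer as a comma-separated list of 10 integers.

22 —HB5→ 4·5 + 2 —bump→ 4·6 + 2 = 26 —(−1)→ 25
25 —HB6→ 4·6 + 1 —bump→ 4·7 + 1 = 29 —(−1)→ 28
28 —HB7→ 4·7 —bump→ 4·8 = 32 —(−1)→ 31
31 —HB8→ 3·8 + 7 —bump→ 3·9 + 7 = 34 —(−1)→ 33
33 —HB9→ 3·9 + 6 —bump→ 3·10 + 6 = 36 —(−1)→ 35
35 —HB10→ 3·10 + 5 —bump→ 3·11 + 5 = 38 —(−1)→ 37
37 —HB11→ 3·11 + 4 —bump→ 3·12 + 4 = 40 —(−1)→ 39
39 —HB12→ 3·12 + 3 —bump→ 3·13 + 3 = 42 —(−1)→ 41
41 —HB13→ 3·13 + 2 —bump→ 3·14 + 2 = 44 —(−1)→ 43

22, 25, 28, 31, 33, 35, 37, 39, 41, 43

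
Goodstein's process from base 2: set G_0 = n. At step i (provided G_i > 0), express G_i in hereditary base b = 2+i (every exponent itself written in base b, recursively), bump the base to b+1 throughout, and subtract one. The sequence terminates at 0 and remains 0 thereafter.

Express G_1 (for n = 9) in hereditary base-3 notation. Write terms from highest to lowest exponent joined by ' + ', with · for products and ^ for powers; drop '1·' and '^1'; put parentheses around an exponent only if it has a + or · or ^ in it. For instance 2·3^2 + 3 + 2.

3^(3 + 1)

[0] 9 ≡ 2^(2 + 1) + 1 (base 2). Lift 3: 82. −1: 81.
[1] 81 ≡ 3^(3 + 1) (base 3). Lift 4: 1024. −1: 1023.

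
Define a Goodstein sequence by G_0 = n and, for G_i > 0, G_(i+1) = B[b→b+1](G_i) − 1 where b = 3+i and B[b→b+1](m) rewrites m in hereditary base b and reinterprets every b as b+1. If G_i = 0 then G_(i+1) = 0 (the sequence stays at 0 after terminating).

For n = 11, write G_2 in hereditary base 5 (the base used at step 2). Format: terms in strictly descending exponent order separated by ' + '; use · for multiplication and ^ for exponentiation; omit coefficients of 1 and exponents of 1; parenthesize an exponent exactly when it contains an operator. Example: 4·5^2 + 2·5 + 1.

5^2

[0] 11 ≡ 3^2 + 2 (base 3). Lift 4: 18. −1: 17.
[1] 17 ≡ 4^2 + 1 (base 4). Lift 5: 26. −1: 25.
[2] 25 ≡ 5^2 (base 5). Lift 6: 36. −1: 35.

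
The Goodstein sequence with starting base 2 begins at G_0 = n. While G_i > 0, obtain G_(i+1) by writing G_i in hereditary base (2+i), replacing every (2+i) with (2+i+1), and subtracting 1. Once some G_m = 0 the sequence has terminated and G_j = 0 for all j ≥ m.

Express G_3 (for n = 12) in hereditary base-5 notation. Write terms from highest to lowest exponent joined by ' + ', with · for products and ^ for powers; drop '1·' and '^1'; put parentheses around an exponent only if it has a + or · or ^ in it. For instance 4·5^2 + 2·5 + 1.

5^(5 + 1) + 2·5^2 + 2·5

12 —HB2→ 2^(2 + 1) + 2^2 —bump→ 3^(3 + 1) + 3^3 = 108 —(−1)→ 107
107 —HB3→ 3^(3 + 1) + 2·3^2 + 2·3 + 2 —bump→ 4^(4 + 1) + 2·4^2 + 2·4 + 2 = 1066 —(−1)→ 1065
1065 —HB4→ 4^(4 + 1) + 2·4^2 + 2·4 + 1 —bump→ 5^(5 + 1) + 2·5^2 + 2·5 + 1 = 15686 —(−1)→ 15685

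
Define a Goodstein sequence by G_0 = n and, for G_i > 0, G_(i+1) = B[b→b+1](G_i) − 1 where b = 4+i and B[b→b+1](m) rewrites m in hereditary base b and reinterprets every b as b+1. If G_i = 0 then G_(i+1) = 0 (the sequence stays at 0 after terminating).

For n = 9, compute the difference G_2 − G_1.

G_0 = 9. HB_4(9) = 2·4 + 1. Bump = 11. G_1 = 10.
G_1 = 10. HB_5(10) = 2·5. Bump = 12. G_2 = 11.

1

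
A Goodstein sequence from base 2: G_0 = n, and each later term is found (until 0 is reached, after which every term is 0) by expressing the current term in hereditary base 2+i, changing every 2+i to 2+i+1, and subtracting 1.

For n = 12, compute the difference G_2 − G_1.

958

base 2: 12 = 2^(2 + 1) + 2^2; at 3: 3^(3 + 1) + 3^3 = 108; next = 107
base 3: 107 = 3^(3 + 1) + 2·3^2 + 2·3 + 2; at 4: 4^(4 + 1) + 2·4^2 + 2·4 + 2 = 1066; next = 1065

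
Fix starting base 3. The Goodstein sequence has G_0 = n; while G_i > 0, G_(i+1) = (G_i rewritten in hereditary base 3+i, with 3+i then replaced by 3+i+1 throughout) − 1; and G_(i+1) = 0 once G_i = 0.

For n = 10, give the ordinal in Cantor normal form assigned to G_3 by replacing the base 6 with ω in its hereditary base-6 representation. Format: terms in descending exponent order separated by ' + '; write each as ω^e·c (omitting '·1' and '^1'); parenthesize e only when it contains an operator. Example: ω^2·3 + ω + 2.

ω·4 + 3

(0) 10|_3 = 3^2 + 1 ↦ 4^2 + 1|_4 = 17 ⇒ 16
(1) 16|_4 = 4^2 ↦ 5^2|_5 = 25 ⇒ 24
(2) 24|_5 = 4·5 + 4 ↦ 4·6 + 4|_6 = 28 ⇒ 27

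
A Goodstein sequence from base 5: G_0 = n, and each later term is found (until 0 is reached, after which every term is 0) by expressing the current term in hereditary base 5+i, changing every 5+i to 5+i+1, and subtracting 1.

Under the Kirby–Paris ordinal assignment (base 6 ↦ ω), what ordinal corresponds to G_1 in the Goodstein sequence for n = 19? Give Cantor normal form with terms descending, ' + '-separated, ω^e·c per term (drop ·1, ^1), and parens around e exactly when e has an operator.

[0] 19 ≡ 3·5 + 4 (base 5). Lift 6: 22. −1: 21.
[1] 21 ≡ 3·6 + 3 (base 6). Lift 7: 24. −1: 23.

ω·3 + 3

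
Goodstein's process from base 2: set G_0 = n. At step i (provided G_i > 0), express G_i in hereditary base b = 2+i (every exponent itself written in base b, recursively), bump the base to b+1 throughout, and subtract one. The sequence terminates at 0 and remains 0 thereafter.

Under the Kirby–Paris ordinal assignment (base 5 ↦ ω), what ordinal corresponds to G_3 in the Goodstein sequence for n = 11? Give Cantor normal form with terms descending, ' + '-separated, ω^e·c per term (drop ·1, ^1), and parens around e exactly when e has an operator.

(0) 11|_2 = 2^(2 + 1) + 2 + 1 ↦ 3^(3 + 1) + 3 + 1|_3 = 85 ⇒ 84
(1) 84|_3 = 3^(3 + 1) + 3 ↦ 4^(4 + 1) + 4|_4 = 1028 ⇒ 1027
(2) 1027|_4 = 4^(4 + 1) + 3 ↦ 5^(5 + 1) + 3|_5 = 15628 ⇒ 15627

ω^(ω + 1) + 2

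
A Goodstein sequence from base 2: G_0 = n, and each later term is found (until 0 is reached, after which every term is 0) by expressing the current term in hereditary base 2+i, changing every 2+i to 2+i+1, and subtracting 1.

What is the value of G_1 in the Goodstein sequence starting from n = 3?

3

3 —HB2→ 2 + 1 —bump→ 3 + 1 = 4 —(−1)→ 3
3 —HB3→ 3 —bump→ 4 = 4 —(−1)→ 3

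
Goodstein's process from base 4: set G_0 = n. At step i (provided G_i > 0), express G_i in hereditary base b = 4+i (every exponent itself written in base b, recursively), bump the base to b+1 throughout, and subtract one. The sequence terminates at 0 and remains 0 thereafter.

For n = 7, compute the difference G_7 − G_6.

i=0: 7 = 4 + 3 (b=4); 4→5: 5 + 3 = 8; 8−1 = 7
i=1: 7 = 5 + 2 (b=5); 5→6: 6 + 2 = 8; 8−1 = 7
i=2: 7 = 6 + 1 (b=6); 6→7: 7 + 1 = 8; 8−1 = 7
i=3: 7 = 7 (b=7); 7→8: 8 = 8; 8−1 = 7
i=4: 7 = 7 (b=8); 8→9: 7 = 7; 7−1 = 6
i=5: 6 = 6 (b=9); 9→10: 6 = 6; 6−1 = 5
i=6: 5 = 5 (b=10); 10→11: 5 = 5; 5−1 = 4

-1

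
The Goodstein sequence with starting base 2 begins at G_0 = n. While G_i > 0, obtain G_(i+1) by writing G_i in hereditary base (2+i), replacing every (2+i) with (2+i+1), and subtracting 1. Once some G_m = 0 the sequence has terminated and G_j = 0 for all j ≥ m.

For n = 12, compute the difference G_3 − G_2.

14620

step 0: 12 = 2^(2 + 1) + 2^2; sub 3 for 2: 3^(3 + 1) + 3^3; = 108; G_1 = 108−1 = 107
step 1: 107 = 3^(3 + 1) + 2·3^2 + 2·3 + 2; sub 4 for 3: 4^(4 + 1) + 2·4^2 + 2·4 + 2; = 1066; G_2 = 1066−1 = 1065
step 2: 1065 = 4^(4 + 1) + 2·4^2 + 2·4 + 1; sub 5 for 4: 5^(5 + 1) + 2·5^2 + 2·5 + 1; = 15686; G_3 = 15686−1 = 15685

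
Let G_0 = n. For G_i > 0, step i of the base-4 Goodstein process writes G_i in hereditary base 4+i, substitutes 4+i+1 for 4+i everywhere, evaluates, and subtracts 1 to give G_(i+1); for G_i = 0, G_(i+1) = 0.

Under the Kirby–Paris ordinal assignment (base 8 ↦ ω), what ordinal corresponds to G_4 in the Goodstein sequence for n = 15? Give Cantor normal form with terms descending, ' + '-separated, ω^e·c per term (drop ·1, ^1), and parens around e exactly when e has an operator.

step 0: 15 = 3·4 + 3; sub 5 for 4: 3·5 + 3; = 18; G_1 = 18−1 = 17
step 1: 17 = 3·5 + 2; sub 6 for 5: 3·6 + 2; = 20; G_2 = 20−1 = 19
step 2: 19 = 3·6 + 1; sub 7 for 6: 3·7 + 1; = 22; G_3 = 22−1 = 21
step 3: 21 = 3·7; sub 8 for 7: 3·8; = 24; G_4 = 24−1 = 23
step 4: 23 = 2·8 + 7; sub 9 for 8: 2·9 + 7; = 25; G_5 = 25−1 = 24

ω·2 + 7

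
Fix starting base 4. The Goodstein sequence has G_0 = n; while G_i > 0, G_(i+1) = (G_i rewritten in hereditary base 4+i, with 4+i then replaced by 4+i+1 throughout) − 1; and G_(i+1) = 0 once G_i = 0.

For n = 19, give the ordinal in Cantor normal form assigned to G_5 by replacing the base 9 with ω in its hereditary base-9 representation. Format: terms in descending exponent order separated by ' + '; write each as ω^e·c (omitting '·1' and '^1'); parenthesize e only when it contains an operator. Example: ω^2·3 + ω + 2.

ω·7 + 6

19 —HB4→ 4^2 + 3 —bump→ 5^2 + 3 = 28 —(−1)→ 27
27 —HB5→ 5^2 + 2 —bump→ 6^2 + 2 = 38 —(−1)→ 37
37 —HB6→ 6^2 + 1 —bump→ 7^2 + 1 = 50 —(−1)→ 49
49 —HB7→ 7^2 —bump→ 8^2 = 64 —(−1)→ 63
63 —HB8→ 7·8 + 7 —bump→ 7·9 + 7 = 70 —(−1)→ 69
69 —HB9→ 7·9 + 6 —bump→ 7·10 + 6 = 76 —(−1)→ 75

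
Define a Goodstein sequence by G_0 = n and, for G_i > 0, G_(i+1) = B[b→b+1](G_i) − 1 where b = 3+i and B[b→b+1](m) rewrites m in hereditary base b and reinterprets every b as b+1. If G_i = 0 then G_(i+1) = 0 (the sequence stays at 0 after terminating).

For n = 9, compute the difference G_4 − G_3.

2

base 3: 9 = 3^2; at 4: 4^2 = 16; next = 15
base 4: 15 = 3·4 + 3; at 5: 3·5 + 3 = 18; next = 17
base 5: 17 = 3·5 + 2; at 6: 3·6 + 2 = 20; next = 19
base 6: 19 = 3·6 + 1; at 7: 3·7 + 1 = 22; next = 21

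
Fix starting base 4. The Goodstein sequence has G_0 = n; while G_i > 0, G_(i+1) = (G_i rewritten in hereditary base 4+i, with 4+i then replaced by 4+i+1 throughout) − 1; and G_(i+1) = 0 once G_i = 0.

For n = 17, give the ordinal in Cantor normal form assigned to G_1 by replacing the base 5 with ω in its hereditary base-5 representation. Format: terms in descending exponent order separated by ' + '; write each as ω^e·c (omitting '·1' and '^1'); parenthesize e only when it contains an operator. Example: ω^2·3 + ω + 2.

ω^2

G_0 = 17. HB_4(17) = 4^2 + 1. Bump = 26. G_1 = 25.
G_1 = 25. HB_5(25) = 5^2. Bump = 36. G_2 = 35.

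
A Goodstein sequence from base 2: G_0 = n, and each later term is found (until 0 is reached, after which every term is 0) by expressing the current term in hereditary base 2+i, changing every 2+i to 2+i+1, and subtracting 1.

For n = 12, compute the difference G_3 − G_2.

14620

G_0 = 12. HB_2(12) = 2^(2 + 1) + 2^2. Bump = 108. G_1 = 107.
G_1 = 107. HB_3(107) = 3^(3 + 1) + 2·3^2 + 2·3 + 2. Bump = 1066. G_2 = 1065.
G_2 = 1065. HB_4(1065) = 4^(4 + 1) + 2·4^2 + 2·4 + 1. Bump = 15686. G_3 = 15685.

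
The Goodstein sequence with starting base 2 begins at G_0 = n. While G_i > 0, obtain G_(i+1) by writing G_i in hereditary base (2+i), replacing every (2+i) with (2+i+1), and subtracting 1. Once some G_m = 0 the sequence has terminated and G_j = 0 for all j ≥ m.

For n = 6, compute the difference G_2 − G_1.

228

i=0: 6 = 2^2 + 2 (b=2); 2→3: 3^3 + 3 = 30; 30−1 = 29
i=1: 29 = 3^3 + 2 (b=3); 3→4: 4^4 + 2 = 258; 258−1 = 257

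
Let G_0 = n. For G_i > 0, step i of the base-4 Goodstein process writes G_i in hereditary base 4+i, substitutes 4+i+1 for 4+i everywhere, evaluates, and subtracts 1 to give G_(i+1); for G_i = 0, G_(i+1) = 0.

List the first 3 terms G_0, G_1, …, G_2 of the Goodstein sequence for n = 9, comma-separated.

(0) 9|_4 = 2·4 + 1 ↦ 2·5 + 1|_5 = 11 ⇒ 10
(1) 10|_5 = 2·5 ↦ 2·6|_6 = 12 ⇒ 11

9, 10, 11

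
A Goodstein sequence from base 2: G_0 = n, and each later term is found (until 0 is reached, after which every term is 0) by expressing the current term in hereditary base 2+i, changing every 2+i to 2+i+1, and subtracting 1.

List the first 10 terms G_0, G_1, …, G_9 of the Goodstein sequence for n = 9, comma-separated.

G_0 = 9. HB_2(9) = 2^(2 + 1) + 1. Bump = 82. G_1 = 81.
G_1 = 81. HB_3(81) = 3^(3 + 1). Bump = 1024. G_2 = 1023.
G_2 = 1023. HB_4(1023) = 3·4^4 + 3·4^3 + 3·4^2 + 3·4 + 3. Bump = 9843. G_3 = 9842.
G_3 = 9842. HB_5(9842) = 3·5^5 + 3·5^3 + 3·5^2 + 3·5 + 2. Bump = 140744. G_4 = 140743.
G_4 = 140743. HB_6(140743) = 3·6^6 + 3·6^3 + 3·6^2 + 3·6 + 1. Bump = 2471827. G_5 = 2471826.
G_5 = 2471826. HB_7(2471826) = 3·7^7 + 3·7^3 + 3·7^2 + 3·7. Bump = 50333400. G_6 = 50333399.
G_6 = 50333399. HB_8(50333399) = 3·8^8 + 3·8^3 + 3·8^2 + 2·8 + 7. Bump = 1162263922. G_7 = 1162263921.
G_7 = 1162263921. HB_9(1162263921) = 3·9^9 + 3·9^3 + 3·9^2 + 2·9 + 6. Bump = 30000003326. G_8 = 30000003325.
G_8 = 30000003325. HB_10(30000003325) = 3·10^10 + 3·10^3 + 3·10^2 + 2·10 + 5. Bump = 855935016216. G_9 = 855935016215.

9, 81, 1023, 9842, 140743, 2471826, 50333399, 1162263921, 30000003325, 855935016215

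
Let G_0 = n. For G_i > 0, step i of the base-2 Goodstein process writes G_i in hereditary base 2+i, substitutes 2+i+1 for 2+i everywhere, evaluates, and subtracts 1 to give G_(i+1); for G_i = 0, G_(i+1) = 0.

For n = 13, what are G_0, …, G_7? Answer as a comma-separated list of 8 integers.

G_0=13  [base 2] 2^(2 + 1) + 2^2 + 1  →[2↦3]→  3^(3 + 1) + 3^3 + 1 = 109  −1 ⇒ G_1=108
G_1=108  [base 3] 3^(3 + 1) + 3^3  →[3↦4]→  4^(4 + 1) + 4^4 = 1280  −1 ⇒ G_2=1279
G_2=1279  [base 4] 4^(4 + 1) + 3·4^3 + 3·4^2 + 3·4 + 3  →[4↦5]→  5^(5 + 1) + 3·5^3 + 3·5^2 + 3·5 + 3 = 16093  −1 ⇒ G_3=16092
G_3=16092  [base 5] 5^(5 + 1) + 3·5^3 + 3·5^2 + 3·5 + 2  →[5↦6]→  6^(6 + 1) + 3·6^3 + 3·6^2 + 3·6 + 2 = 280712  −1 ⇒ G_4=280711
G_4=280711  [base 6] 6^(6 + 1) + 3·6^3 + 3·6^2 + 3·6 + 1  →[6↦7]→  7^(7 + 1) + 3·7^3 + 3·7^2 + 3·7 + 1 = 5765999  −1 ⇒ G_5=5765998
G_5=5765998  [base 7] 7^(7 + 1) + 3·7^3 + 3·7^2 + 3·7  →[7↦8]→  8^(8 + 1) + 3·8^3 + 3·8^2 + 3·8 = 134219480  −1 ⇒ G_6=134219479
G_6=134219479  [base 8] 8^(8 + 1) + 3·8^3 + 3·8^2 + 2·8 + 7  →[8↦9]→  9^(9 + 1) + 3·9^3 + 3·9^2 + 2·9 + 7 = 3486786856  −1 ⇒ G_7=3486786855

13, 108, 1279, 16092, 280711, 5765998, 134219479, 3486786855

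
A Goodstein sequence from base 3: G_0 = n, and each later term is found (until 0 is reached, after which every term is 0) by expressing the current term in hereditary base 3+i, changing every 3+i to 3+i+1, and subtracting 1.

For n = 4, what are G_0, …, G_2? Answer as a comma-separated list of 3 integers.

base 3: 4 = 3 + 1; at 4: 4 + 1 = 5; next = 4
base 4: 4 = 4; at 5: 5 = 5; next = 4

4, 4, 4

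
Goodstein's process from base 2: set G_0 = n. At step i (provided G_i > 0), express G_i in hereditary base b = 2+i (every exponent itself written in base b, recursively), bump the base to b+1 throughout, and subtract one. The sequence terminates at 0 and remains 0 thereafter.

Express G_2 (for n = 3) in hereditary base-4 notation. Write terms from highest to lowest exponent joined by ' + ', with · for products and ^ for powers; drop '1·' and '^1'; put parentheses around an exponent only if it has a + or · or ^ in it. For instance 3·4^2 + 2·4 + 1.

3

3 —HB2→ 2 + 1 —bump→ 3 + 1 = 4 —(−1)→ 3
3 —HB3→ 3 —bump→ 4 = 4 —(−1)→ 3
3 —HB4→ 3 —bump→ 3 = 3 —(−1)→ 2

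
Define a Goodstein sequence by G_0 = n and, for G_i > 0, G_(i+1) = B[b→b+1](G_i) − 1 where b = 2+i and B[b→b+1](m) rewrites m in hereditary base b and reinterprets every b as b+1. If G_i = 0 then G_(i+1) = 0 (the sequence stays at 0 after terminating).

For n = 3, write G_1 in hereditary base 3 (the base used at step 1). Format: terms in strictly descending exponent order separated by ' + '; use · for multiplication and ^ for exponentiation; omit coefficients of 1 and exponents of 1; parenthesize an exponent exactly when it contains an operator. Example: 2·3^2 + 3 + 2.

3

step 0: 3 = 2 + 1; sub 3 for 2: 3 + 1; = 4; G_1 = 4−1 = 3
step 1: 3 = 3; sub 4 for 3: 4; = 4; G_2 = 4−1 = 3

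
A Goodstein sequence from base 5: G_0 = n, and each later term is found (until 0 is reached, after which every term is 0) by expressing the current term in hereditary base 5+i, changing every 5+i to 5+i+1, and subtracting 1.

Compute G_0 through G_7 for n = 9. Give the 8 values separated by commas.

[0] 9 ≡ 5 + 4 (base 5). Lift 6: 10. −1: 9.
[1] 9 ≡ 6 + 3 (base 6). Lift 7: 10. −1: 9.
[2] 9 ≡ 7 + 2 (base 7). Lift 8: 10. −1: 9.
[3] 9 ≡ 8 + 1 (base 8). Lift 9: 10. −1: 9.
[4] 9 ≡ 9 (base 9). Lift 10: 10. −1: 9.
[5] 9 ≡ 9 (base 10). Lift 11: 9. −1: 8.
[6] 8 ≡ 8 (base 11). Lift 12: 8. −1: 7.

9, 9, 9, 9, 9, 9, 8, 7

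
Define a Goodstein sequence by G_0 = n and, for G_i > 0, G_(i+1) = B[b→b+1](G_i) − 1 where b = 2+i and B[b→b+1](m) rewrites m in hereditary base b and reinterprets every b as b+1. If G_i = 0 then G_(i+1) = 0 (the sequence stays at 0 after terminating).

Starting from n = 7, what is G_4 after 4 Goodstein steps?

46657

7 —HB2→ 2^2 + 2 + 1 —bump→ 3^3 + 3 + 1 = 31 —(−1)→ 30
30 —HB3→ 3^3 + 3 —bump→ 4^4 + 4 = 260 —(−1)→ 259
259 —HB4→ 4^4 + 3 —bump→ 5^5 + 3 = 3128 —(−1)→ 3127
3127 —HB5→ 5^5 + 2 —bump→ 6^6 + 2 = 46658 —(−1)→ 46657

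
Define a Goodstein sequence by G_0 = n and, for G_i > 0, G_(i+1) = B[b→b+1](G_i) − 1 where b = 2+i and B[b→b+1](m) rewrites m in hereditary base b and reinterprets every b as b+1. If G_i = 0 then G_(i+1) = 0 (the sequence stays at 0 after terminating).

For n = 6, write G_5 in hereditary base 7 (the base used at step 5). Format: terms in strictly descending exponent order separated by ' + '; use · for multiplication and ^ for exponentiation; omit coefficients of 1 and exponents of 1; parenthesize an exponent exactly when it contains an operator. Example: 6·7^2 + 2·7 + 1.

step 0: 6 = 2^2 + 2; sub 3 for 2: 3^3 + 3; = 30; G_1 = 30−1 = 29
step 1: 29 = 3^3 + 2; sub 4 for 3: 4^4 + 2; = 258; G_2 = 258−1 = 257
step 2: 257 = 4^4 + 1; sub 5 for 4: 5^5 + 1; = 3126; G_3 = 3126−1 = 3125
step 3: 3125 = 5^5; sub 6 for 5: 6^6; = 46656; G_4 = 46656−1 = 46655
step 4: 46655 = 5·6^5 + 5·6^4 + 5·6^3 + 5·6^2 + 5·6 + 5; sub 7 for 6: 5·7^5 + 5·7^4 + 5·7^3 + 5·7^2 + 5·7 + 5; = 98040; G_5 = 98040−1 = 98039

5·7^5 + 5·7^4 + 5·7^3 + 5·7^2 + 5·7 + 4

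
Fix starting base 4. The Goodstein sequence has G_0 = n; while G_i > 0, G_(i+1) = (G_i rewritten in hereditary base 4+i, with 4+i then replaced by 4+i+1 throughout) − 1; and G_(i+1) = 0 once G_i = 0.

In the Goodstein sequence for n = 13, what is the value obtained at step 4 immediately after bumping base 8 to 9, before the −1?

21

i=0: 13 = 3·4 + 1 (b=4); 4→5: 3·5 + 1 = 16; 16−1 = 15
i=1: 15 = 3·5 (b=5); 5→6: 3·6 = 18; 18−1 = 17
i=2: 17 = 2·6 + 5 (b=6); 6→7: 2·7 + 5 = 19; 19−1 = 18
i=3: 18 = 2·7 + 4 (b=7); 7→8: 2·8 + 4 = 20; 20−1 = 19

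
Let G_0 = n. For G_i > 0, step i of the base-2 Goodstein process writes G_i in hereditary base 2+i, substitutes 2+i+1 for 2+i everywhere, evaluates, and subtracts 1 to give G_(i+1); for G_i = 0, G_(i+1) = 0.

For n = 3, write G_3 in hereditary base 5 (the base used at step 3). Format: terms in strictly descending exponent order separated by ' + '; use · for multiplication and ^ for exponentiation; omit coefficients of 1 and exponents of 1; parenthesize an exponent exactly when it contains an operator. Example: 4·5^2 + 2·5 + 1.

(0) 3|_2 = 2 + 1 ↦ 3 + 1|_3 = 4 ⇒ 3
(1) 3|_3 = 3 ↦ 4|_4 = 4 ⇒ 3
(2) 3|_4 = 3 ↦ 3|_5 = 3 ⇒ 2
(3) 2|_5 = 2 ↦ 2|_6 = 2 ⇒ 1

2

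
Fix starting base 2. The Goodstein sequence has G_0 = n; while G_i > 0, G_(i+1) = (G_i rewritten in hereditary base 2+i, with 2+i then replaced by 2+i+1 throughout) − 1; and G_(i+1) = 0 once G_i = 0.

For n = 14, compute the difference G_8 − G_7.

96513439003

base 2: 14 = 2^(2 + 1) + 2^2 + 2; at 3: 3^(3 + 1) + 3^3 + 3 = 111; next = 110
base 3: 110 = 3^(3 + 1) + 3^3 + 2; at 4: 4^(4 + 1) + 4^4 + 2 = 1282; next = 1281
base 4: 1281 = 4^(4 + 1) + 4^4 + 1; at 5: 5^(5 + 1) + 5^5 + 1 = 18751; next = 18750
base 5: 18750 = 5^(5 + 1) + 5^5; at 6: 6^(6 + 1) + 6^6 = 326592; next = 326591
base 6: 326591 = 6^(6 + 1) + 5·6^5 + 5·6^4 + 5·6^3 + 5·6^2 + 5·6 + 5; at 7: 7^(7 + 1) + 5·7^5 + 5·7^4 + 5·7^3 + 5·7^2 + 5·7 + 5 = 5862841; next = 5862840
base 7: 5862840 = 7^(7 + 1) + 5·7^5 + 5·7^4 + 5·7^3 + 5·7^2 + 5·7 + 4; at 8: 8^(8 + 1) + 5·8^5 + 5·8^4 + 5·8^3 + 5·8^2 + 5·8 + 4 = 134404972; next = 134404971
base 8: 134404971 = 8^(8 + 1) + 5·8^5 + 5·8^4 + 5·8^3 + 5·8^2 + 5·8 + 3; at 9: 9^(9 + 1) + 5·9^5 + 5·9^4 + 5·9^3 + 5·9^2 + 5·9 + 3 = 3487116549; next = 3487116548
base 9: 3487116548 = 9^(9 + 1) + 5·9^5 + 5·9^4 + 5·9^3 + 5·9^2 + 5·9 + 2; at 10: 10^(10 + 1) + 5·10^5 + 5·10^4 + 5·10^3 + 5·10^2 + 5·10 + 2 = 100000555552; next = 100000555551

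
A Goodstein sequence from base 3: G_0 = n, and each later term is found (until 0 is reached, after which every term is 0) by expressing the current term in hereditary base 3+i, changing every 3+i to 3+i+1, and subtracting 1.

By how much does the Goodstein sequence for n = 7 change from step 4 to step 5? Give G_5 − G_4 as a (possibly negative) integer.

0

G_0=7  [base 3] 2·3 + 1  →[3↦4]→  2·4 + 1 = 9  −1 ⇒ G_1=8
G_1=8  [base 4] 2·4  →[4↦5]→  2·5 = 10  −1 ⇒ G_2=9
G_2=9  [base 5] 5 + 4  →[5↦6]→  6 + 4 = 10  −1 ⇒ G_3=9
G_3=9  [base 6] 6 + 3  →[6↦7]→  7 + 3 = 10  −1 ⇒ G_4=9
G_4=9  [base 7] 7 + 2  →[7↦8]→  8 + 2 = 10  −1 ⇒ G_5=9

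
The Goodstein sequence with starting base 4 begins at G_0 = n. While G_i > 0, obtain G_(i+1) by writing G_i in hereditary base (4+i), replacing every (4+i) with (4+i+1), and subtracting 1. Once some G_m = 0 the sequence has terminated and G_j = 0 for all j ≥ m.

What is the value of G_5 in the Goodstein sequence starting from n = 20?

[0] 20 ≡ 4^2 + 4 (base 4). Lift 5: 30. −1: 29.
[1] 29 ≡ 5^2 + 4 (base 5). Lift 6: 40. −1: 39.
[2] 39 ≡ 6^2 + 3 (base 6). Lift 7: 52. −1: 51.
[3] 51 ≡ 7^2 + 2 (base 7). Lift 8: 66. −1: 65.
[4] 65 ≡ 8^2 + 1 (base 8). Lift 9: 82. −1: 81.
[5] 81 ≡ 9^2 (base 9). Lift 10: 100. −1: 99.

81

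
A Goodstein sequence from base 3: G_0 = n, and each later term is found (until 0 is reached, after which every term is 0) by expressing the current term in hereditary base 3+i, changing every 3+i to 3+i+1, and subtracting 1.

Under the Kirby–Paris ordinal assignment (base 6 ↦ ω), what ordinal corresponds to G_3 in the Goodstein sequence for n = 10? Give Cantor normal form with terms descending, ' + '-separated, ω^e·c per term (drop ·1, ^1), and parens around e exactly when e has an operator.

[0] 10 ≡ 3^2 + 1 (base 3). Lift 4: 17. −1: 16.
[1] 16 ≡ 4^2 (base 4). Lift 5: 25. −1: 24.
[2] 24 ≡ 4·5 + 4 (base 5). Lift 6: 28. −1: 27.
[3] 27 ≡ 4·6 + 3 (base 6). Lift 7: 31. −1: 30.

ω·4 + 3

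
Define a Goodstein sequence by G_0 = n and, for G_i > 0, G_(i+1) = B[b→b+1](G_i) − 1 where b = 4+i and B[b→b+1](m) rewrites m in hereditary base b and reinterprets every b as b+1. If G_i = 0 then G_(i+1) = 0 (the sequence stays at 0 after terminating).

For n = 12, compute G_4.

i=0: 12 = 3·4 (b=4); 4→5: 3·5 = 15; 15−1 = 14
i=1: 14 = 2·5 + 4 (b=5); 5→6: 2·6 + 4 = 16; 16−1 = 15
i=2: 15 = 2·6 + 3 (b=6); 6→7: 2·7 + 3 = 17; 17−1 = 16
i=3: 16 = 2·7 + 2 (b=7); 7→8: 2·8 + 2 = 18; 18−1 = 17
i=4: 17 = 2·8 + 1 (b=8); 8→9: 2·9 + 1 = 19; 19−1 = 18

17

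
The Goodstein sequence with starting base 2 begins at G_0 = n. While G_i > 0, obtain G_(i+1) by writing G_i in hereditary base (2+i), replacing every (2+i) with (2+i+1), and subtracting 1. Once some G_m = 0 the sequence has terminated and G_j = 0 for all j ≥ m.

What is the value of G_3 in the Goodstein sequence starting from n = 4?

i=0: 4 = 2^2 (b=2); 2→3: 3^3 = 27; 27−1 = 26
i=1: 26 = 2·3^2 + 2·3 + 2 (b=3); 3→4: 2·4^2 + 2·4 + 2 = 42; 42−1 = 41
i=2: 41 = 2·4^2 + 2·4 + 1 (b=4); 4→5: 2·5^2 + 2·5 + 1 = 61; 61−1 = 60
i=3: 60 = 2·5^2 + 2·5 (b=5); 5→6: 2·6^2 + 2·6 = 84; 84−1 = 83

60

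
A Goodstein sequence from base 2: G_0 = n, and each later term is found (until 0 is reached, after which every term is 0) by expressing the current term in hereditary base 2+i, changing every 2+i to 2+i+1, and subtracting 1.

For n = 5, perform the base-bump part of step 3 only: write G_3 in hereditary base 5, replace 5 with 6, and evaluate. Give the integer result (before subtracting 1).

base 2: 5 = 2^2 + 1; at 3: 3^3 + 1 = 28; next = 27
base 3: 27 = 3^3; at 4: 4^4 = 256; next = 255
base 4: 255 = 3·4^3 + 3·4^2 + 3·4 + 3; at 5: 3·5^3 + 3·5^2 + 3·5 + 3 = 468; next = 467
base 5: 467 = 3·5^3 + 3·5^2 + 3·5 + 2; at 6: 3·6^3 + 3·6^2 + 3·6 + 2 = 776; next = 775

776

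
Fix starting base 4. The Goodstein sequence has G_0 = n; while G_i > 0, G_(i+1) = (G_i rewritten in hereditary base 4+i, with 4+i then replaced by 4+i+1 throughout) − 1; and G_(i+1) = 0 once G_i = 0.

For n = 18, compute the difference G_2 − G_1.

G_0=18  [base 4] 4^2 + 2  →[4↦5]→  5^2 + 2 = 27  −1 ⇒ G_1=26
G_1=26  [base 5] 5^2 + 1  →[5↦6]→  6^2 + 1 = 37  −1 ⇒ G_2=36

10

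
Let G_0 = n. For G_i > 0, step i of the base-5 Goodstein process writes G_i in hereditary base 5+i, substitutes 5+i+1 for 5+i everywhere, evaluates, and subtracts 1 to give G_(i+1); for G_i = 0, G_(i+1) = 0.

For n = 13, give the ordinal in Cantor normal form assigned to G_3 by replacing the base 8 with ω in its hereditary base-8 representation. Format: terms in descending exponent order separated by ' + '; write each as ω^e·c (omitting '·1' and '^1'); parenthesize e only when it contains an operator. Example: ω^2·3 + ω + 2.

base 5: 13 = 2·5 + 3; at 6: 2·6 + 3 = 15; next = 14
base 6: 14 = 2·6 + 2; at 7: 2·7 + 2 = 16; next = 15
base 7: 15 = 2·7 + 1; at 8: 2·8 + 1 = 17; next = 16
base 8: 16 = 2·8; at 9: 2·9 = 18; next = 17

ω·2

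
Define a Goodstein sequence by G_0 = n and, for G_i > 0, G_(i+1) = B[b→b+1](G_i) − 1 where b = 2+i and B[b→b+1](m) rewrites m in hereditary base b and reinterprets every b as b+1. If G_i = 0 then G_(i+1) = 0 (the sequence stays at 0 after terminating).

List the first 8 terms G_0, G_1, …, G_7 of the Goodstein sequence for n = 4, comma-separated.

G_0=4  [base 2] 2^2  →[2↦3]→  3^3 = 27  −1 ⇒ G_1=26
G_1=26  [base 3] 2·3^2 + 2·3 + 2  →[3↦4]→  2·4^2 + 2·4 + 2 = 42  −1 ⇒ G_2=41
G_2=41  [base 4] 2·4^2 + 2·4 + 1  →[4↦5]→  2·5^2 + 2·5 + 1 = 61  −1 ⇒ G_3=60
G_3=60  [base 5] 2·5^2 + 2·5  →[5↦6]→  2·6^2 + 2·6 = 84  −1 ⇒ G_4=83
G_4=83  [base 6] 2·6^2 + 6 + 5  →[6↦7]→  2·7^2 + 7 + 5 = 110  −1 ⇒ G_5=109
G_5=109  [base 7] 2·7^2 + 7 + 4  →[7↦8]→  2·8^2 + 8 + 4 = 140  −1 ⇒ G_6=139
G_6=139  [base 8] 2·8^2 + 8 + 3  →[8↦9]→  2·9^2 + 9 + 3 = 174  −1 ⇒ G_7=173

4, 26, 41, 60, 83, 109, 139, 173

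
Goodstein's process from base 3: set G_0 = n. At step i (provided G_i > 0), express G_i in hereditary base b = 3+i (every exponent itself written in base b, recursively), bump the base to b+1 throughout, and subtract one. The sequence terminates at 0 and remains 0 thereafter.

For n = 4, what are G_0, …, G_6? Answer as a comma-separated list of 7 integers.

4, 4, 4, 3, 2, 1, 0

step 0: 4 = 3 + 1; sub 4 for 3: 4 + 1; = 5; G_1 = 5−1 = 4
step 1: 4 = 4; sub 5 for 4: 5; = 5; G_2 = 5−1 = 4
step 2: 4 = 4; sub 6 for 5: 4; = 4; G_3 = 4−1 = 3
step 3: 3 = 3; sub 7 for 6: 3; = 3; G_4 = 3−1 = 2
step 4: 2 = 2; sub 8 for 7: 2; = 2; G_5 = 2−1 = 1
step 5: 1 = 1; sub 9 for 8: 1; = 1; G_6 = 1−1 = 0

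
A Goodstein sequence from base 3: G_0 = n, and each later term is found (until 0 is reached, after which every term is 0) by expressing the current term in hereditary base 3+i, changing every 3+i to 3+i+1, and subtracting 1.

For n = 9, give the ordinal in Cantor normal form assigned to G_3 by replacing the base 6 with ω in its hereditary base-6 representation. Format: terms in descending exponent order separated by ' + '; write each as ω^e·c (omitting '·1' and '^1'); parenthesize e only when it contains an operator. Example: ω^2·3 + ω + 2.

(0) 9|_3 = 3^2 ↦ 4^2|_4 = 16 ⇒ 15
(1) 15|_4 = 3·4 + 3 ↦ 3·5 + 3|_5 = 18 ⇒ 17
(2) 17|_5 = 3·5 + 2 ↦ 3·6 + 2|_6 = 20 ⇒ 19
(3) 19|_6 = 3·6 + 1 ↦ 3·7 + 1|_7 = 22 ⇒ 21

ω·3 + 1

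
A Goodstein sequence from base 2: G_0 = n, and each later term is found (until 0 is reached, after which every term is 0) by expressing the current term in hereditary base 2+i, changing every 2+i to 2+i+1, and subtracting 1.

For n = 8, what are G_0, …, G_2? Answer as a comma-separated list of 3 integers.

base 2: 8 = 2^(2 + 1); at 3: 3^(3 + 1) = 81; next = 80
base 3: 80 = 2·3^3 + 2·3^2 + 2·3 + 2; at 4: 2·4^4 + 2·4^2 + 2·4 + 2 = 554; next = 553

8, 80, 553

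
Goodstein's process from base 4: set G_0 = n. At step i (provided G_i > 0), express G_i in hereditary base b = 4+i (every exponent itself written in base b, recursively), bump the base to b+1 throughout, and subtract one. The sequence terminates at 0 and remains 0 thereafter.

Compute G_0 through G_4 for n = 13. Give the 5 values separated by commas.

13 —HB4→ 3·4 + 1 —bump→ 3·5 + 1 = 16 —(−1)→ 15
15 —HB5→ 3·5 —bump→ 3·6 = 18 —(−1)→ 17
17 —HB6→ 2·6 + 5 —bump→ 2·7 + 5 = 19 —(−1)→ 18
18 —HB7→ 2·7 + 4 —bump→ 2·8 + 4 = 20 —(−1)→ 19

13, 15, 17, 18, 19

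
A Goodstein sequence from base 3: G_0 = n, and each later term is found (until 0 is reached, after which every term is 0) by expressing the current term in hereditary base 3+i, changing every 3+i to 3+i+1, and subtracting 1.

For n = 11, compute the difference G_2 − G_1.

(0) 11|_3 = 3^2 + 2 ↦ 4^2 + 2|_4 = 18 ⇒ 17
(1) 17|_4 = 4^2 + 1 ↦ 5^2 + 1|_5 = 26 ⇒ 25

8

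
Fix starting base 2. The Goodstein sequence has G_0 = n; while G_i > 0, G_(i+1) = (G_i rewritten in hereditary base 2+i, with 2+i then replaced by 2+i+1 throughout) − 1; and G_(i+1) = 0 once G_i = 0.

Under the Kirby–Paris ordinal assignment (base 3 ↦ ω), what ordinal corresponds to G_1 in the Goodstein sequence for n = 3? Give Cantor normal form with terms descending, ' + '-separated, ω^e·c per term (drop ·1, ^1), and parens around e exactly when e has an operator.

ω

3 —HB2→ 2 + 1 —bump→ 3 + 1 = 4 —(−1)→ 3
3 —HB3→ 3 —bump→ 4 = 4 —(−1)→ 3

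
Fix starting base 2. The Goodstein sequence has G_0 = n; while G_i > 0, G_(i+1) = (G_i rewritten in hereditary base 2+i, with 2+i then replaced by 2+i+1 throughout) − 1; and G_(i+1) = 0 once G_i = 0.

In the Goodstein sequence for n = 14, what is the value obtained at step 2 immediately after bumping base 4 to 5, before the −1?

G_0 = 14. HB_2(14) = 2^(2 + 1) + 2^2 + 2. Bump = 111. G_1 = 110.
G_1 = 110. HB_3(110) = 3^(3 + 1) + 3^3 + 2. Bump = 1282. G_2 = 1281.
G_2 = 1281. HB_4(1281) = 4^(4 + 1) + 4^4 + 1. Bump = 18751. G_3 = 18750.

18751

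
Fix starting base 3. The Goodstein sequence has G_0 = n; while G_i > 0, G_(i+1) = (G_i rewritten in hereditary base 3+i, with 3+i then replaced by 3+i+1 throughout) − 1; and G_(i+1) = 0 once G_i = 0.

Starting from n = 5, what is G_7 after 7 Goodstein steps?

1

G_0=5  [base 3] 3 + 2  →[3↦4]→  4 + 2 = 6  −1 ⇒ G_1=5
G_1=5  [base 4] 4 + 1  →[4↦5]→  5 + 1 = 6  −1 ⇒ G_2=5
G_2=5  [base 5] 5  →[5↦6]→  6 = 6  −1 ⇒ G_3=5
G_3=5  [base 6] 5  →[6↦7]→  5 = 5  −1 ⇒ G_4=4
G_4=4  [base 7] 4  →[7↦8]→  4 = 4  −1 ⇒ G_5=3
G_5=3  [base 8] 3  →[8↦9]→  3 = 3  −1 ⇒ G_6=2
G_6=2  [base 9] 2  →[9↦10]→  2 = 2  −1 ⇒ G_7=1
G_7=1  [base 10] 1  →[10↦11]→  1 = 1  −1 ⇒ G_8=0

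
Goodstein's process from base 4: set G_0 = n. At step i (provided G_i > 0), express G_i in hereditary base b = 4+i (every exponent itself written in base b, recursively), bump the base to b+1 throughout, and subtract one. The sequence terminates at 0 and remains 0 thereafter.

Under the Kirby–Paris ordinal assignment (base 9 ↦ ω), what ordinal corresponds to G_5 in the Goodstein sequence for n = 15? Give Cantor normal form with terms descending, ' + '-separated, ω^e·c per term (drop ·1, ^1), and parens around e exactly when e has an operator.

ω·2 + 6

step 0: 15 = 3·4 + 3; sub 5 for 4: 3·5 + 3; = 18; G_1 = 18−1 = 17
step 1: 17 = 3·5 + 2; sub 6 for 5: 3·6 + 2; = 20; G_2 = 20−1 = 19
step 2: 19 = 3·6 + 1; sub 7 for 6: 3·7 + 1; = 22; G_3 = 22−1 = 21
step 3: 21 = 3·7; sub 8 for 7: 3·8; = 24; G_4 = 24−1 = 23
step 4: 23 = 2·8 + 7; sub 9 for 8: 2·9 + 7; = 25; G_5 = 25−1 = 24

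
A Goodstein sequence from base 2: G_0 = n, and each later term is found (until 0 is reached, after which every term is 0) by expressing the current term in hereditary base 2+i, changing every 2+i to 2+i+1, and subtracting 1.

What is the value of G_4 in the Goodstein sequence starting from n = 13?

[0] 13 ≡ 2^(2 + 1) + 2^2 + 1 (base 2). Lift 3: 109. −1: 108.
[1] 108 ≡ 3^(3 + 1) + 3^3 (base 3). Lift 4: 1280. −1: 1279.
[2] 1279 ≡ 4^(4 + 1) + 3·4^3 + 3·4^2 + 3·4 + 3 (base 4). Lift 5: 16093. −1: 16092.
[3] 16092 ≡ 5^(5 + 1) + 3·5^3 + 3·5^2 + 3·5 + 2 (base 5). Lift 6: 280712. −1: 280711.
[4] 280711 ≡ 6^(6 + 1) + 3·6^3 + 3·6^2 + 3·6 + 1 (base 6). Lift 7: 5765999. −1: 5765998.

280711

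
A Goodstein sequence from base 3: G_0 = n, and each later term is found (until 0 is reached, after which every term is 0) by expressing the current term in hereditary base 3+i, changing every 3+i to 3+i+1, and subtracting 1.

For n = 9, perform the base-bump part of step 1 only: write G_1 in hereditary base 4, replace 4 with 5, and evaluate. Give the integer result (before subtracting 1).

G_0 = 9. HB_3(9) = 3^2. Bump = 16. G_1 = 15.
G_1 = 15. HB_4(15) = 3·4 + 3. Bump = 18. G_2 = 17.

18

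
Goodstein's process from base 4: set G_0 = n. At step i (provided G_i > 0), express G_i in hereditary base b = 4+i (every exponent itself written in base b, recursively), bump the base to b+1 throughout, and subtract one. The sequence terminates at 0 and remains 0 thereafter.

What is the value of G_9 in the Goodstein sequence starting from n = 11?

15

G_0=11  [base 4] 2·4 + 3  →[4↦5]→  2·5 + 3 = 13  −1 ⇒ G_1=12
G_1=12  [base 5] 2·5 + 2  →[5↦6]→  2·6 + 2 = 14  −1 ⇒ G_2=13
G_2=13  [base 6] 2·6 + 1  →[6↦7]→  2·7 + 1 = 15  −1 ⇒ G_3=14
G_3=14  [base 7] 2·7  →[7↦8]→  2·8 = 16  −1 ⇒ G_4=15
G_4=15  [base 8] 8 + 7  →[8↦9]→  9 + 7 = 16  −1 ⇒ G_5=15
G_5=15  [base 9] 9 + 6  →[9↦10]→  10 + 6 = 16  −1 ⇒ G_6=15
G_6=15  [base 10] 10 + 5  →[10↦11]→  11 + 5 = 16  −1 ⇒ G_7=15
G_7=15  [base 11] 11 + 4  →[11↦12]→  12 + 4 = 16  −1 ⇒ G_8=15
G_8=15  [base 12] 12 + 3  →[12↦13]→  13 + 3 = 16  −1 ⇒ G_9=15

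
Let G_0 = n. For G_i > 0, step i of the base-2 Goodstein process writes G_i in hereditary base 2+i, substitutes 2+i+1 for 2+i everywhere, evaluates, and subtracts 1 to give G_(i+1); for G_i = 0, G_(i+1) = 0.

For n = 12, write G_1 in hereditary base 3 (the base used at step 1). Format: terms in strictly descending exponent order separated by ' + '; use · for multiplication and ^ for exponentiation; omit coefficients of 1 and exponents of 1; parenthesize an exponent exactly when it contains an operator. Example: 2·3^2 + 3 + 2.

3^(3 + 1) + 2·3^2 + 2·3 + 2

12 —HB2→ 2^(2 + 1) + 2^2 —bump→ 3^(3 + 1) + 3^3 = 108 —(−1)→ 107
107 —HB3→ 3^(3 + 1) + 2·3^2 + 2·3 + 2 —bump→ 4^(4 + 1) + 2·4^2 + 2·4 + 2 = 1066 —(−1)→ 1065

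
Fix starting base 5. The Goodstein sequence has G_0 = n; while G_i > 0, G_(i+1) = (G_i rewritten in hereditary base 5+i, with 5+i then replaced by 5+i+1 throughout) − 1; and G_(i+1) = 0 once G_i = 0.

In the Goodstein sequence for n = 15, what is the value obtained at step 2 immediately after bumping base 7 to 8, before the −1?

G_0=15  [base 5] 3·5  →[5↦6]→  3·6 = 18  −1 ⇒ G_1=17
G_1=17  [base 6] 2·6 + 5  →[6↦7]→  2·7 + 5 = 19  −1 ⇒ G_2=18
G_2=18  [base 7] 2·7 + 4  →[7↦8]→  2·8 + 4 = 20  −1 ⇒ G_3=19

20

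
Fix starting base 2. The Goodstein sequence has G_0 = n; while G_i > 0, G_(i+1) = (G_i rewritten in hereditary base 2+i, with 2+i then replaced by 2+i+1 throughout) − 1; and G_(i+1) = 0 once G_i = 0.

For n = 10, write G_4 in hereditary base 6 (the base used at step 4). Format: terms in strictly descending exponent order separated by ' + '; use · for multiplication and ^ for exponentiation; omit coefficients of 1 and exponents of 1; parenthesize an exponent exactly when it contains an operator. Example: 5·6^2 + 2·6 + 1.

5·6^6 + 5·6^5 + 5·6^4 + 5·6^3 + 5·6^2 + 5·6 + 5

[0] 10 ≡ 2^(2 + 1) + 2 (base 2). Lift 3: 84. −1: 83.
[1] 83 ≡ 3^(3 + 1) + 2 (base 3). Lift 4: 1026. −1: 1025.
[2] 1025 ≡ 4^(4 + 1) + 1 (base 4). Lift 5: 15626. −1: 15625.
[3] 15625 ≡ 5^(5 + 1) (base 5). Lift 6: 279936. −1: 279935.
[4] 279935 ≡ 5·6^6 + 5·6^5 + 5·6^4 + 5·6^3 + 5·6^2 + 5·6 + 5 (base 6). Lift 7: 4215755. −1: 4215754.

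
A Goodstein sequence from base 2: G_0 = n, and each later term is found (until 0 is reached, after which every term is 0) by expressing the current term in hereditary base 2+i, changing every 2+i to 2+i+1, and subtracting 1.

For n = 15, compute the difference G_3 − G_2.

17469

step 0: 15 = 2^(2 + 1) + 2^2 + 2 + 1; sub 3 for 2: 3^(3 + 1) + 3^3 + 3 + 1; = 112; G_1 = 112−1 = 111
step 1: 111 = 3^(3 + 1) + 3^3 + 3; sub 4 for 3: 4^(4 + 1) + 4^4 + 4; = 1284; G_2 = 1284−1 = 1283
step 2: 1283 = 4^(4 + 1) + 4^4 + 3; sub 5 for 4: 5^(5 + 1) + 5^5 + 3; = 18753; G_3 = 18753−1 = 18752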